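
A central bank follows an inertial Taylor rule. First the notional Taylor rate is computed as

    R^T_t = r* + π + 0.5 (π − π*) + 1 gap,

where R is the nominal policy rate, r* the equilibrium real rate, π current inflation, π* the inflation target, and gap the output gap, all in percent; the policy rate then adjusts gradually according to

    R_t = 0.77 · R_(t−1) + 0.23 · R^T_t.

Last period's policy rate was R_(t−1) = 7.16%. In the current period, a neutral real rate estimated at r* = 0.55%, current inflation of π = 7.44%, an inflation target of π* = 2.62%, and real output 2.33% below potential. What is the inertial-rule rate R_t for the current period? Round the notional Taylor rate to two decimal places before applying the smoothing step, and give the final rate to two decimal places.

7.37%

Output 2.33% below potential → gap = -2.33.
R^T_t = 0.55 + 7.44 + 0.5 × (7.44 − 2.62) + 1 × (-2.33)
   = 0.55 + 7.44 + 2.41 − 2.33 = 8.07
R_t = 0.77 × 7.16 + 0.23 × 8.07 = 5.5132 + 1.8561 = 7.37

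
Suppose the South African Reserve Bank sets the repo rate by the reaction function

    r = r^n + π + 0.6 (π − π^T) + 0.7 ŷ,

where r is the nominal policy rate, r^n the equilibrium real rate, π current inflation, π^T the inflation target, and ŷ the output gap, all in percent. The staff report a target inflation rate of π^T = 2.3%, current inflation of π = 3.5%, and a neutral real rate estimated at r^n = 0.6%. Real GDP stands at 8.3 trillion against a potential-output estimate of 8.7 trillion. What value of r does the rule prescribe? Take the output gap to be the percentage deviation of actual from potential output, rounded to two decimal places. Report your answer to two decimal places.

1.60%

Output gap = 100 × (8.3 − 8.7) / 8.7 = -4.60%.
r = 0.60 + 3.50 + 0.6 × (3.50 − 2.30) + 0.7 × (-4.60)
   = 0.60 + 3.5 + 0.72 − 3.22 = 1.60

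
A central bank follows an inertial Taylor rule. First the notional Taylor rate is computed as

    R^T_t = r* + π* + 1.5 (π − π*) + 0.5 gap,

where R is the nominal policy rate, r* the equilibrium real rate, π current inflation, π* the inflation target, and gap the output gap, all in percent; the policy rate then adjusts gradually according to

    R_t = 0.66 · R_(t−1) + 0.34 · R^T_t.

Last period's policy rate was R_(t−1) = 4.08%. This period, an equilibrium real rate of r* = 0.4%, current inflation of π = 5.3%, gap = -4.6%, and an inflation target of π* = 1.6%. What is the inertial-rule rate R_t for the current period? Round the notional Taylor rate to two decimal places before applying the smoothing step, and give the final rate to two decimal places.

4.48%

R^T_t = 0.4 + 1.6 + 1.5 × (5.3 − 1.6) + 0.5 × (-4.6)
   = 0.4 + 1.6 + 5.55 − 2.3 = 5.25
R_t = 0.66 × 4.08 + 0.34 × 5.25 = 2.6928 + 1.785 = 4.48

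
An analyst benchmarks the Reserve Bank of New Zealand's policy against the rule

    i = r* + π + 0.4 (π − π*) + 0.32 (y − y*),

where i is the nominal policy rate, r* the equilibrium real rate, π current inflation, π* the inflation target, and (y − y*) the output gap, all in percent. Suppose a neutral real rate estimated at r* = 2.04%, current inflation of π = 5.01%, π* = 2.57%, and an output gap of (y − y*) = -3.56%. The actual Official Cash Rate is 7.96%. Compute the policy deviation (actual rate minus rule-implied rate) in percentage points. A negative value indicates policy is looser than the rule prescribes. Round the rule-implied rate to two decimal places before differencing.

i = 2.04 + 5.01 + 0.4 × (5.01 − 2.57) + 0.32 × (-3.56)
   = 2.04 + 5.01 + 0.976 − 1.1392 = 6.89
Deviation = 7.96 − 6.89 = 1.07 pp.

1.07 pp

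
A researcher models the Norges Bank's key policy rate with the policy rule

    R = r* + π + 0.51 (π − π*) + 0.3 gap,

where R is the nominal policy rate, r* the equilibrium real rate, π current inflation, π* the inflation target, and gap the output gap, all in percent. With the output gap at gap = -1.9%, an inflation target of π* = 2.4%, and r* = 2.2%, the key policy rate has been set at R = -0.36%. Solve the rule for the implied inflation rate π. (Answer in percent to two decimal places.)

Collecting π: R = r* + (1 + 0.51) π − 0.51 π* + 0.3 gap
1.51 π = -0.36 − 2.2 + 0.51 × 2.4 − 0.3 × (-1.9) = -0.766
π = -0.766 / 1.51 = -0.51

-0.51%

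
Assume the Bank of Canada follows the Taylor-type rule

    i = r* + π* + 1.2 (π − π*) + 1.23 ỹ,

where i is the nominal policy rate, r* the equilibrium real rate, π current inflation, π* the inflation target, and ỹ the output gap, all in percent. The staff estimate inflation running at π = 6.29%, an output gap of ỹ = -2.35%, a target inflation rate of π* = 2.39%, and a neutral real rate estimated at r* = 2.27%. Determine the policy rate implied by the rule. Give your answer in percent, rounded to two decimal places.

6.45%

i = 2.27 + 2.39 + 1.2 × (6.29 − 2.39) + 1.23 × (-2.35)
   = 2.27 + 2.39 + 4.68 − 2.8905 = 6.45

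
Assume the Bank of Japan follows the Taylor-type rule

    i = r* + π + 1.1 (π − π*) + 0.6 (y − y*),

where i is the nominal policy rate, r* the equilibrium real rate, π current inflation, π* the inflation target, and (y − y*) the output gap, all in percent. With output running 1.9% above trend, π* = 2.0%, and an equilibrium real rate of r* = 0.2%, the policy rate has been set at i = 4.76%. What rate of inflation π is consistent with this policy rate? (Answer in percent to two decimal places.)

2.68%

Output 1.9% above potential → (y − y*) = 1.9.
Collecting π: i = r* + (1 + 1.1) π − 1.1 π* + 0.6 (y − y*)
2.1 π = 4.76 − 0.2 + 1.1 × 2.0 − 0.6 × 1.9 = 5.62
π = 5.62 / 2.1 = 2.68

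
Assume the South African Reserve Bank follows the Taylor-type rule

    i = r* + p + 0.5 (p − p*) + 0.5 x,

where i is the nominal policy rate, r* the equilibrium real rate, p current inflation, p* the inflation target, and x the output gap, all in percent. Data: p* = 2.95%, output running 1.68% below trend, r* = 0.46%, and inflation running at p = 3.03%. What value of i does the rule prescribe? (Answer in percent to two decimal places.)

2.69%

Output 1.68% below potential → x = -1.68.
i = 0.46 + 3.03 + 0.5 × (3.03 − 2.95) + 0.5 × (-1.68)
   = 0.46 + 3.03 + 0.04 − 0.84 = 2.69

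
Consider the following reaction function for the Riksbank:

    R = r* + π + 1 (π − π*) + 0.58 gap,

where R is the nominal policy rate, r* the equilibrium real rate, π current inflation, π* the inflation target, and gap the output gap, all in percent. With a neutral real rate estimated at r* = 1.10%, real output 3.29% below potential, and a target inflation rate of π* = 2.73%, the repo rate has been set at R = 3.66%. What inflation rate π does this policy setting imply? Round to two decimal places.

3.60%

Output 3.29% below potential → gap = -3.29.
Collecting π: R = r* + (1 + 1) π − 1 π* + 0.58 gap
2 π = 3.66 − 1.10 + 1 × 2.73 − 0.58 × (-3.29) = 7.1982
π = 7.1982 / 2 = 3.60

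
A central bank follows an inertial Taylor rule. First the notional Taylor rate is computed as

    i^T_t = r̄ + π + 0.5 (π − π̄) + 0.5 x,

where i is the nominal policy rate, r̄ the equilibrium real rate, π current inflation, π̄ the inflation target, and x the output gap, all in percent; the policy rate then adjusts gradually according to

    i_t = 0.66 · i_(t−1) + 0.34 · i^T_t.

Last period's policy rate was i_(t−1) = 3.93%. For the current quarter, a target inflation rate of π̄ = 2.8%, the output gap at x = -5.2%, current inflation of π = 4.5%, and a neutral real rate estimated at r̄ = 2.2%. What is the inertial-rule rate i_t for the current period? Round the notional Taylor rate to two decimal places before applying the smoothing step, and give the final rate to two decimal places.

4.28%

i^T_t = 2.2 + 4.5 + 0.5 × (4.5 − 2.8) + 0.5 × (-5.2)
   = 2.2 + 4.5 + 0.85 − 2.6 = 4.95
i_t = 0.66 × 3.93 + 0.34 × 4.95 = 2.5938 + 1.683 = 4.28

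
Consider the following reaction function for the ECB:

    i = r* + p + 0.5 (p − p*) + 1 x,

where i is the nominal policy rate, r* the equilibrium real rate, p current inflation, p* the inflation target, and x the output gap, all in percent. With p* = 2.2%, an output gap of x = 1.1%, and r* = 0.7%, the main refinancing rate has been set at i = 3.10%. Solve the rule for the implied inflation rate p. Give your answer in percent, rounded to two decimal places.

Collecting p: i = r* + (1 + 0.5) p − 0.5 p* + 1 x
1.5 p = 3.10 − 0.7 + 0.5 × 2.2 − 1 × 1.1 = 2.4
p = 2.4 / 1.5 = 1.60

1.60%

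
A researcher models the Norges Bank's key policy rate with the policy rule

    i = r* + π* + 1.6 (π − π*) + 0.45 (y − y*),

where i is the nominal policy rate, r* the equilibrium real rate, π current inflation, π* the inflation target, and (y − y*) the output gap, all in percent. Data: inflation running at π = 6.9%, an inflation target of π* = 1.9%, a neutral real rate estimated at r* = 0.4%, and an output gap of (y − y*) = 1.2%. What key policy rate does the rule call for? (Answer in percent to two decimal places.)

10.84%

i = 0.4 + 1.9 + 1.6 × (6.9 − 1.9) + 0.45 × 1.2
   = 0.4 + 1.9 + 8 + 0.54 = 10.84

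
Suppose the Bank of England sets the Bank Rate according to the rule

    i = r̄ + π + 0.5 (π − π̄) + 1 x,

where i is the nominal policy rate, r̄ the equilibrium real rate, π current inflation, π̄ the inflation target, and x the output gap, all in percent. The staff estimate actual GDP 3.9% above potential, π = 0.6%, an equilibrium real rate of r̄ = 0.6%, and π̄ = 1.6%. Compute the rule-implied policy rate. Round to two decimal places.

Output 3.9% above potential → x = 3.9.
i = 0.6 + 0.6 + 0.5 × (0.6 − 1.6) + 1 × 3.9
   = 0.6 + 0.6 − 0.5 + 3.9 = 4.60

4.60%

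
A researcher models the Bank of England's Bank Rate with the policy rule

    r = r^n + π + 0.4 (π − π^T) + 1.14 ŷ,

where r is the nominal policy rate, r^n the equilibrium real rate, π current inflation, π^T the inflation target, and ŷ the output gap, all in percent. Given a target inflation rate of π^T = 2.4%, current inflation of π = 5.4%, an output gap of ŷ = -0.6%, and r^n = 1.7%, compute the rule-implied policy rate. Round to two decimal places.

r = 1.7 + 5.4 + 0.4 × (5.4 − 2.4) + 1.14 × (-0.6)
   = 1.7 + 5.4 + 1.2 − 0.684 = 7.62

7.62%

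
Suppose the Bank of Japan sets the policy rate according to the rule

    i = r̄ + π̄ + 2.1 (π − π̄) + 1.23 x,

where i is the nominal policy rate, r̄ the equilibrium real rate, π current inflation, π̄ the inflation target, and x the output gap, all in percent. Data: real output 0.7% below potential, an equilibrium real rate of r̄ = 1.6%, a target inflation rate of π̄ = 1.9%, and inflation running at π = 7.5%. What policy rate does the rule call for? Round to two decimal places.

Output 0.7% below potential → x = -0.7.
i = 1.6 + 1.9 + 2.1 × (7.5 − 1.9) + 1.23 × (-0.7)
   = 1.6 + 1.9 + 11.76 − 0.861 = 14.40

14.40%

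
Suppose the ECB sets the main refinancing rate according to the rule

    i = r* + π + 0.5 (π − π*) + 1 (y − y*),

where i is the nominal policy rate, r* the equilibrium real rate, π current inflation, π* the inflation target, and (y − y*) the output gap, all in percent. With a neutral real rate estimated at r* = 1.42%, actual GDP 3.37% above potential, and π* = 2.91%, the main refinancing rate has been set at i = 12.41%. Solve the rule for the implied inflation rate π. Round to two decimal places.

6.05%

Output 3.37% above potential → (y − y*) = 3.37.
Collecting π: i = r* + (1 + 0.5) π − 0.5 π* + 1 (y − y*)
1.5 π = 12.41 − 1.42 + 0.5 × 2.91 − 1 × 3.37 = 9.075
π = 9.075 / 1.5 = 6.05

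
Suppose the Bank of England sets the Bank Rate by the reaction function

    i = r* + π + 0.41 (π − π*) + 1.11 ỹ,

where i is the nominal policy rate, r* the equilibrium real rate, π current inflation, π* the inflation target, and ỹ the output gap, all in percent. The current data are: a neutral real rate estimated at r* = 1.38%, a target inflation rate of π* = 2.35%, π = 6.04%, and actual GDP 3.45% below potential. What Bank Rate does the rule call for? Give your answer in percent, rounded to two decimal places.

5.10%

Output 3.45% below potential → ỹ = -3.45.
i = 1.38 + 6.04 + 0.41 × (6.04 − 2.35) + 1.11 × (-3.45)
   = 1.38 + 6.04 + 1.5129 − 3.8295 = 5.10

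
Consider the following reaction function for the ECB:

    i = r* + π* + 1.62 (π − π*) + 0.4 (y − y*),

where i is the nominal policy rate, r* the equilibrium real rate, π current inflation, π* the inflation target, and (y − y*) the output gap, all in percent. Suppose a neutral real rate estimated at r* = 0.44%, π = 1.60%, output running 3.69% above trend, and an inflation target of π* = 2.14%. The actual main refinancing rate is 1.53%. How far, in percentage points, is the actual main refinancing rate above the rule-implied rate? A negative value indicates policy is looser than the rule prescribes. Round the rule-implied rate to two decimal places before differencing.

Output 3.69% above potential → (y − y*) = 3.69.
i = 0.44 + 2.14 + 1.62 × (1.60 − 2.14) + 0.4 × 3.69
   = 0.44 + 2.14 − 0.8748 + 1.476 = 3.18
Deviation = 1.53 − 3.18 = -1.65 pp.

-1.65 pp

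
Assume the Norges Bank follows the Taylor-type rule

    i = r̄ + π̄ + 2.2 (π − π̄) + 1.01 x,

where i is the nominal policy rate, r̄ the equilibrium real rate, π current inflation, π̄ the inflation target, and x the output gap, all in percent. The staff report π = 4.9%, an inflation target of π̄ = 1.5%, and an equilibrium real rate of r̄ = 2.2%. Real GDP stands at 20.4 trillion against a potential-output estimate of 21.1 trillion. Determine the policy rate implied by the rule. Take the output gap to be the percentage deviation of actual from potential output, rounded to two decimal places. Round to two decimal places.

7.83%

Output gap = 100 × (20.4 − 21.1) / 21.1 = -3.32%.
i = 2.20 + 1.50 + 2.2 × (4.90 − 1.50) + 1.01 × (-3.32)
   = 2.20 + 1.5 + 7.48 − 3.3532 = 7.83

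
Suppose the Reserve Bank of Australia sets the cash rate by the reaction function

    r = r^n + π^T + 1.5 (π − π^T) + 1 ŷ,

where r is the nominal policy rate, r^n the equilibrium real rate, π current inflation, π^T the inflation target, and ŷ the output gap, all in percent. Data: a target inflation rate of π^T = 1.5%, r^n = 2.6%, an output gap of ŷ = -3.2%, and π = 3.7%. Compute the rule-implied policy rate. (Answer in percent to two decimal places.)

r = 2.6 + 1.5 + 1.5 × (3.7 − 1.5) + 1 × (-3.2)
   = 2.6 + 1.5 + 3.3 − 3.2 = 4.20

4.20%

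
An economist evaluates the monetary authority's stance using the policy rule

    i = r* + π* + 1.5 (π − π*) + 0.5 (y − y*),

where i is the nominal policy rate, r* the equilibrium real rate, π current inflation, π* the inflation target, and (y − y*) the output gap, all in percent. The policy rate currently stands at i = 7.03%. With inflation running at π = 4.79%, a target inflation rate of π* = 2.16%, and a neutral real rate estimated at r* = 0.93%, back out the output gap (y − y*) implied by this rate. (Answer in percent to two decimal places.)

0.5 (y − y*) = 7.03 − 0.93 − 2.16 − 1.5 × (4.79 − 2.16) = -0.005
(y − y*) = -0.005 / 0.5 = -0.01

-0.01%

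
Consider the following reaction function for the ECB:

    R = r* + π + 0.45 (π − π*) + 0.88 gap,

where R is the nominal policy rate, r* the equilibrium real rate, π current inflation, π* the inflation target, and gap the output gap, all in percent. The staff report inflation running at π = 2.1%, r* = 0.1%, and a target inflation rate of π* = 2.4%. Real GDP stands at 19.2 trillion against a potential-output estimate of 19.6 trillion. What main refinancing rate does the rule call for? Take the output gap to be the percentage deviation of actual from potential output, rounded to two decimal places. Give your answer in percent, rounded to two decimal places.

0.27%

Output gap = 100 × (19.2 − 19.6) / 19.6 = -2.04%.
R = 0.10 + 2.10 + 0.45 × (2.10 − 2.40) + 0.88 × (-2.04)
   = 0.10 + 2.1 − 0.135 − 1.7952 = 0.27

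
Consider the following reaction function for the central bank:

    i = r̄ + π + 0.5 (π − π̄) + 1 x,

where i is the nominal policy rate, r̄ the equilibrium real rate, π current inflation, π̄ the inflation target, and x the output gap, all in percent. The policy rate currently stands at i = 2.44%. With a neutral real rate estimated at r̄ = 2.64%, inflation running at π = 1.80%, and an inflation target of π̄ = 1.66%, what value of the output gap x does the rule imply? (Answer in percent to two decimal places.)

-2.07%

1 x = 2.44 − 2.64 − 1.80 − 0.5 × (1.80 − 1.66) = -2.07
x = -2.07 / 1 = -2.07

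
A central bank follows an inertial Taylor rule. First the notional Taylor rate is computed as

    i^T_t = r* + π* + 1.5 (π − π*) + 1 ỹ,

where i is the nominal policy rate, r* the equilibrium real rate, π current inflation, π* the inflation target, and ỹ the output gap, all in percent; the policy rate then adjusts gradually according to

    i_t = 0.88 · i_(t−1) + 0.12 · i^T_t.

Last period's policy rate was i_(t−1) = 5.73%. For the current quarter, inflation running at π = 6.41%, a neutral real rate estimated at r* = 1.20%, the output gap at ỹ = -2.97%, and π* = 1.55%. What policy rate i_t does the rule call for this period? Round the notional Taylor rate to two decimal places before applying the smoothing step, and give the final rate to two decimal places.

5.89%

i^T_t = 1.20 + 1.55 + 1.5 × (6.41 − 1.55) + 1 × (-2.97)
   = 1.20 + 1.55 + 7.29 − 2.97 = 7.07
i_t = 0.88 × 5.73 + 0.12 × 7.07 = 5.0424 + 0.8484 = 5.89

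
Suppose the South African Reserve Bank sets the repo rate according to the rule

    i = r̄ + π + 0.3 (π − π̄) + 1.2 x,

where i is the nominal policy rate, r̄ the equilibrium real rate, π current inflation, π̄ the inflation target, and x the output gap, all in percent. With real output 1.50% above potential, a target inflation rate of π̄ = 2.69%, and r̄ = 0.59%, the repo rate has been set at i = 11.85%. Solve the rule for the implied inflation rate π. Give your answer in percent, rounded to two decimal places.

7.90%

Output 1.50% above potential → x = 1.50.
Collecting π: i = r̄ + (1 + 0.3) π − 0.3 π̄ + 1.2 x
1.3 π = 11.85 − 0.59 + 0.3 × 2.69 − 1.2 × 1.50 = 10.267
π = 10.267 / 1.3 = 7.90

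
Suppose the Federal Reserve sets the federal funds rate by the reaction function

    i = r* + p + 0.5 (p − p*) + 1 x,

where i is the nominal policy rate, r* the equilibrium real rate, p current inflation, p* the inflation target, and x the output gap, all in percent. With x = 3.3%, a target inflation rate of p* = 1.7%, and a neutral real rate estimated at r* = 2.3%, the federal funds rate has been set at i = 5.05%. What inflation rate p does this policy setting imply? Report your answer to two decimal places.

Collecting p: i = r* + (1 + 0.5) p − 0.5 p* + 1 x
1.5 p = 5.05 − 2.3 + 0.5 × 1.7 − 1 × 3.3 = 0.3
p = 0.3 / 1.5 = 0.20

0.20%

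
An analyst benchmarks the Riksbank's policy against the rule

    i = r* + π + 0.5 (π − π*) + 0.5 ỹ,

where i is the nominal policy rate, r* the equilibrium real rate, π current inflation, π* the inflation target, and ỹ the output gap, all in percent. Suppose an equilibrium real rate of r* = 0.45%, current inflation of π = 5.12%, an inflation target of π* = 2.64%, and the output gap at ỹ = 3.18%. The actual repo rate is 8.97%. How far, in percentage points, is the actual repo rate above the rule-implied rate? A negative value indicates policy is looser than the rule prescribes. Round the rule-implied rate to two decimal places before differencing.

0.57 pp

i = 0.45 + 5.12 + 0.5 × (5.12 − 2.64) + 0.5 × 3.18
   = 0.45 + 5.12 + 1.24 + 1.59 = 8.40
Deviation = 8.97 − 8.40 = 0.57 pp.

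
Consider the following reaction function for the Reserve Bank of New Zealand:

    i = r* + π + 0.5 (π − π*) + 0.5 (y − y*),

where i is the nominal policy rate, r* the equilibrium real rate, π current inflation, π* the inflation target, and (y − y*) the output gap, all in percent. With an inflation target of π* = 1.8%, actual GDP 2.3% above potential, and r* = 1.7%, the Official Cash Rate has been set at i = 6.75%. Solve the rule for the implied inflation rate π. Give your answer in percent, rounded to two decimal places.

Output 2.3% above potential → (y − y*) = 2.3.
Collecting π: i = r* + (1 + 0.5) π − 0.5 π* + 0.5 (y − y*)
1.5 π = 6.75 − 1.7 + 0.5 × 1.8 − 0.5 × 2.3 = 4.8
π = 4.8 / 1.5 = 3.20

3.20%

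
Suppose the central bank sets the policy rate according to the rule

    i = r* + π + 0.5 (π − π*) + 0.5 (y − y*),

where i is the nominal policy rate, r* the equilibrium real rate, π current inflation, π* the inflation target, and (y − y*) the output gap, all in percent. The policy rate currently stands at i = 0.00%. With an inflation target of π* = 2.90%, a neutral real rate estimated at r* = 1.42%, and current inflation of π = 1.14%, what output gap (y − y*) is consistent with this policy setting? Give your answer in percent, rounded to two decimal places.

-3.36%

0.5 (y − y*) = 0.00 − 1.42 − 1.14 − 0.5 × (1.14 − 2.90) = -1.68
(y − y*) = -1.68 / 0.5 = -3.36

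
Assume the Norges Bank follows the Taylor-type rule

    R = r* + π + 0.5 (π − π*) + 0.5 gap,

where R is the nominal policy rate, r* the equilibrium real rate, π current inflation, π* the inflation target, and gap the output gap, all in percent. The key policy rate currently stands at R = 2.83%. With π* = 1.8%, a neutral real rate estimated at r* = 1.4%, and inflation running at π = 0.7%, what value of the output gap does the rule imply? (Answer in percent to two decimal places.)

0.5 gap = 2.83 − 1.4 − 0.7 − 0.5 × (0.7 − 1.8) = 1.28
gap = 1.28 / 0.5 = 2.56

2.56%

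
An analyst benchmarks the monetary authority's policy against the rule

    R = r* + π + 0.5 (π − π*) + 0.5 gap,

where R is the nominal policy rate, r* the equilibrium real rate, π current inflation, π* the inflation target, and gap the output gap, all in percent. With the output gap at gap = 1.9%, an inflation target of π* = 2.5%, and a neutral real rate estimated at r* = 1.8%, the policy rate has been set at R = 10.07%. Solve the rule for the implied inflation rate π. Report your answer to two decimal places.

Collecting π: R = r* + (1 + 0.5) π − 0.5 π* + 0.5 gap
1.5 π = 10.07 − 1.8 + 0.5 × 2.5 − 0.5 × 1.9 = 8.57
π = 8.57 / 1.5 = 5.71

5.71%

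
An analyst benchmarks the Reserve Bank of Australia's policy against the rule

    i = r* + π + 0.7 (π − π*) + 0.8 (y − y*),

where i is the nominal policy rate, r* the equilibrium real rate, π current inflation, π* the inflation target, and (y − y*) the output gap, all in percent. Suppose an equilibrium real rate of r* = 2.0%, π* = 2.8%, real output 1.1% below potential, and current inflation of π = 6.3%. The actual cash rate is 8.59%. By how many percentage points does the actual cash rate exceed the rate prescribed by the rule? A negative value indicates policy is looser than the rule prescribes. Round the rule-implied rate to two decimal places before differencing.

Output 1.1% below potential → (y − y*) = -1.1.
i = 2.0 + 6.3 + 0.7 × (6.3 − 2.8) + 0.8 × (-1.1)
   = 2.0 + 6.3 + 2.45 − 0.88 = 9.87
Deviation = 8.59 − 9.87 = -1.28 pp.

-1.28 pp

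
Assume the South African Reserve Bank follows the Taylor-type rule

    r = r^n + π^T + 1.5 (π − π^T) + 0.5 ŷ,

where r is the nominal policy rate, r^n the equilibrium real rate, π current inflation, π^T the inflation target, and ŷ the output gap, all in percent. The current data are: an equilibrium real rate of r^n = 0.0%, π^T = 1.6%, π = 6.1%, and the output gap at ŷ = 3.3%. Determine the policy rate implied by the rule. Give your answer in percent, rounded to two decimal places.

10.00%

r = 0.0 + 1.6 + 1.5 × (6.1 − 1.6) + 0.5 × 3.3
   = 0.0 + 1.6 + 6.75 + 1.65 = 10.00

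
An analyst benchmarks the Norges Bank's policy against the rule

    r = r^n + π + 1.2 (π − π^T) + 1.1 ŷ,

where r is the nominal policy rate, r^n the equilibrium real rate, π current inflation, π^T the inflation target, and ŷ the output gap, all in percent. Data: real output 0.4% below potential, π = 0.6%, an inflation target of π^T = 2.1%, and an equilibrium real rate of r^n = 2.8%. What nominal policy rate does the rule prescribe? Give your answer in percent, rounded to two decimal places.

1.16%

Output 0.4% below potential → ŷ = -0.4.
r = 2.8 + 0.6 + 1.2 × (0.6 − 2.1) + 1.1 × (-0.4)
   = 2.8 + 0.6 − 1.8 − 0.44 = 1.16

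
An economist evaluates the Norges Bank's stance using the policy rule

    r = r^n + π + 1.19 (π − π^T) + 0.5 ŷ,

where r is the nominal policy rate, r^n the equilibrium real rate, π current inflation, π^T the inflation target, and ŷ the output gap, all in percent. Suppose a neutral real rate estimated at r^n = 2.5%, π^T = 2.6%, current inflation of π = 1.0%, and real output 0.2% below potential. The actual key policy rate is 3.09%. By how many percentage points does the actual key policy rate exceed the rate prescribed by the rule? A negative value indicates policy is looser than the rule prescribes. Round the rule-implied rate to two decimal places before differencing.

Output 0.2% below potential → ŷ = -0.2.
r = 2.5 + 1.0 + 1.19 × (1.0 − 2.6) + 0.5 × (-0.2)
   = 2.5 + 1 − 1.904 − 0.1 = 1.50
Deviation = 3.09 − 1.50 = 1.59 pp.

1.59 pp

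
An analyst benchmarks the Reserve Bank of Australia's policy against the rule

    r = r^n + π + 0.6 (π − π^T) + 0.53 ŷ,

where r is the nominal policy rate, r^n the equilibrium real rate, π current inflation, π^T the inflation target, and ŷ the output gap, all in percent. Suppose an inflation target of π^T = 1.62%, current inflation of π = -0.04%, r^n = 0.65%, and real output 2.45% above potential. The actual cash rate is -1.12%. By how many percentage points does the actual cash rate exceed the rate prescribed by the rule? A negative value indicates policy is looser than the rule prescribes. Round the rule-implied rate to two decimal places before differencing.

-2.03 pp

Output 2.45% above potential → ŷ = 2.45.
r = 0.65 + (-0.04) + 0.6 × (-0.04 − 1.62) + 0.53 × 2.45
   = 0.65 − 0.04 − 0.996 + 1.2985 = 0.91
Deviation = -1.12 − 0.91 = -2.03 pp.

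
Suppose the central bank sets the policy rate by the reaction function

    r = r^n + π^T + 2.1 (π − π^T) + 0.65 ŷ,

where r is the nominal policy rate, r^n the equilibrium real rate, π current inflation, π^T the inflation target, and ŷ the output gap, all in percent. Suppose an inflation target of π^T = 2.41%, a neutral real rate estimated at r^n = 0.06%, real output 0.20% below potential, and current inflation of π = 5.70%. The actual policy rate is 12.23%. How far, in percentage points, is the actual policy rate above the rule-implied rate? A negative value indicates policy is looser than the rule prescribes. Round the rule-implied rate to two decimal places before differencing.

2.98 pp

Output 0.20% below potential → ŷ = -0.20.
r = 0.06 + 2.41 + 2.1 × (5.70 − 2.41) + 0.65 × (-0.20)
   = 0.06 + 2.41 + 6.909 − 0.13 = 9.25
Deviation = 12.23 − 9.25 = 2.98 pp.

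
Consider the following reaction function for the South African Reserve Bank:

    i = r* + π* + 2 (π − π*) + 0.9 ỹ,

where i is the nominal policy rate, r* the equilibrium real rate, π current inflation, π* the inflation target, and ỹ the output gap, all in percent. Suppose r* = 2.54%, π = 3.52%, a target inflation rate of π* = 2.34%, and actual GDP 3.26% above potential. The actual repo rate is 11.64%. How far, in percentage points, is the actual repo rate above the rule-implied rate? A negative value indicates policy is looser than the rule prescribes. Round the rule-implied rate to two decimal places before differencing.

Output 3.26% above potential → ỹ = 3.26.
i = 2.54 + 2.34 + 2 × (3.52 − 2.34) + 0.9 × 3.26
   = 2.54 + 2.34 + 2.36 + 2.934 = 10.17
Deviation = 11.64 − 10.17 = 1.47 pp.

1.47 pp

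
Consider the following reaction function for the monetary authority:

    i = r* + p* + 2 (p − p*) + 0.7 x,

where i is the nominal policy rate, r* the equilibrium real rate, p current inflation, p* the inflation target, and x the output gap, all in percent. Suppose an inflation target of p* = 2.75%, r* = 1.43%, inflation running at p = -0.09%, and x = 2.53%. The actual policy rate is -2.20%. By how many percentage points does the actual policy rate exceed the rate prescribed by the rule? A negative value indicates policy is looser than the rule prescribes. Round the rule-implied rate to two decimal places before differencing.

-2.47 pp

i = 1.43 + 2.75 + 2 × (-0.09 − 2.75) + 0.7 × 2.53
   = 1.43 + 2.75 − 5.68 + 1.771 = 0.27
Deviation = -2.20 − 0.27 = -2.47 pp.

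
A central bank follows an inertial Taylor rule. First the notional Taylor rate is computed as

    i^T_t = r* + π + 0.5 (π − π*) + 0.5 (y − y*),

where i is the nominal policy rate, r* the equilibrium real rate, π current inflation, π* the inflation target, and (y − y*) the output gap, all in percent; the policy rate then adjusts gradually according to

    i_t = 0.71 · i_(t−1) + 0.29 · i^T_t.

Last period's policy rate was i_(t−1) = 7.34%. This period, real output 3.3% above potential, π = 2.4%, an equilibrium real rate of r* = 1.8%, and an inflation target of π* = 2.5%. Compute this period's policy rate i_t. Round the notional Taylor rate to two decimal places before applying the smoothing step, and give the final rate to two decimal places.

6.89%

Output 3.3% above potential → (y − y*) = 3.3.
i^T_t = 1.8 + 2.4 + 0.5 × (2.4 − 2.5) + 0.5 × 3.3
   = 1.8 + 2.4 − 0.05 + 1.65 = 5.80
i_t = 0.71 × 7.34 + 0.29 × 5.80 = 5.2114 + 1.682 = 6.89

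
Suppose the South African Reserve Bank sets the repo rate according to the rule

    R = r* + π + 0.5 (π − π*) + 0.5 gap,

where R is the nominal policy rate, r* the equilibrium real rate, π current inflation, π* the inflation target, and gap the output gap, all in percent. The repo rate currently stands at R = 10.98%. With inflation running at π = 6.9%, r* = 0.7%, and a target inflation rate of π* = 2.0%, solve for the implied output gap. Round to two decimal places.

1.86%

0.5 gap = 10.98 − 0.7 − 6.9 − 0.5 × (6.9 − 2.0) = 0.93
gap = 0.93 / 0.5 = 1.86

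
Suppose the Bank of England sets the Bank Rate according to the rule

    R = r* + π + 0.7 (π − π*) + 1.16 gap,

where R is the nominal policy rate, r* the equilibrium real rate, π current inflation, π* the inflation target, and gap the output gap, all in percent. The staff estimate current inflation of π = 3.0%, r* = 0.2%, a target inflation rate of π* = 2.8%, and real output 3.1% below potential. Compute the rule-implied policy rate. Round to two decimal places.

-0.26%

Output 3.1% below potential → gap = -3.1.
R = 0.2 + 3.0 + 0.7 × (3.0 − 2.8) + 1.16 × (-3.1)
   = 0.2 + 3 + 0.14 − 3.596 = -0.26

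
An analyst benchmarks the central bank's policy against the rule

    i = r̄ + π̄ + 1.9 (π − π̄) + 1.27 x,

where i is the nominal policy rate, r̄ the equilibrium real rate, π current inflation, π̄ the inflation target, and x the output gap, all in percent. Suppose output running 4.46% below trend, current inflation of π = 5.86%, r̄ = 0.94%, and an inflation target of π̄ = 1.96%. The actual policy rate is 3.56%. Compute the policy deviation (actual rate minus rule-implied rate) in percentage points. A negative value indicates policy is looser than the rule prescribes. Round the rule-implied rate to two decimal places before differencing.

-1.09 pp

Output 4.46% below potential → x = -4.46.
i = 0.94 + 1.96 + 1.9 × (5.86 − 1.96) + 1.27 × (-4.46)
   = 0.94 + 1.96 + 7.41 − 5.6642 = 4.65
Deviation = 3.56 − 4.65 = -1.09 pp.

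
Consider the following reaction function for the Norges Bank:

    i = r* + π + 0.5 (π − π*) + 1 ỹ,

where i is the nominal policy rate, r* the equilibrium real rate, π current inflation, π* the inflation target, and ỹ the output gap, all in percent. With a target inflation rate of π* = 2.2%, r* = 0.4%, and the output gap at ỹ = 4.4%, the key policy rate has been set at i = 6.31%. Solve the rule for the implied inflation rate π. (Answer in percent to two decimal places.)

1.74%

Collecting π: i = r* + (1 + 0.5) π − 0.5 π* + 1 ỹ
1.5 π = 6.31 − 0.4 + 0.5 × 2.2 − 1 × 4.4 = 2.61
π = 2.61 / 1.5 = 1.74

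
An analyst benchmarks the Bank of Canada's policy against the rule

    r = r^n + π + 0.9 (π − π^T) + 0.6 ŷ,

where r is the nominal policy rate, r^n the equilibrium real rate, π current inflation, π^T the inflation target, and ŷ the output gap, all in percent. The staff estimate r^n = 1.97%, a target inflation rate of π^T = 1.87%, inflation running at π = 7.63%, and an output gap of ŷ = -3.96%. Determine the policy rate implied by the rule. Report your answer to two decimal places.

r = 1.97 + 7.63 + 0.9 × (7.63 − 1.87) + 0.6 × (-3.96)
   = 1.97 + 7.63 + 5.184 − 2.376 = 12.41

12.41%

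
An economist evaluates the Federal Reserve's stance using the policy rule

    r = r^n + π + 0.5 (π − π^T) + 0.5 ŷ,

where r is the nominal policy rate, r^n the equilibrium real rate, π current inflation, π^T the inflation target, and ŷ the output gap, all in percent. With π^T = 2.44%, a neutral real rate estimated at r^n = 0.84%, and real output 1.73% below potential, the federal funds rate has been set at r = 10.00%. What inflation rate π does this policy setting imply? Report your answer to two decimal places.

7.50%

Output 1.73% below potential → ŷ = -1.73.
Collecting π: r = r^n + (1 + 0.5) π − 0.5 π^T + 0.5 ŷ
1.5 π = 10.00 − 0.84 + 0.5 × 2.44 − 0.5 × (-1.73) = 11.245
π = 11.245 / 1.5 = 7.50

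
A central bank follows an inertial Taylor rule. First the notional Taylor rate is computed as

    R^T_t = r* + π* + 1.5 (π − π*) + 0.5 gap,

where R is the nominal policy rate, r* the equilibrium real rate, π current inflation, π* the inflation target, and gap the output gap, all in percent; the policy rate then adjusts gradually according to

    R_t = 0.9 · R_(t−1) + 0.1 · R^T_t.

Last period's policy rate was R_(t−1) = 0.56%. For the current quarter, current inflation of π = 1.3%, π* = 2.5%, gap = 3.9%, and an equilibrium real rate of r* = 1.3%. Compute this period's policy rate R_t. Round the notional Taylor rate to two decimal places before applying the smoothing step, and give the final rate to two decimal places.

0.90%

R^T_t = 1.3 + 2.5 + 1.5 × (1.3 − 2.5) + 0.5 × 3.9
   = 1.3 + 2.5 − 1.8 + 1.95 = 3.95
R_t = 0.9 × 0.56 + 0.1 × 3.95 = 0.504 + 0.395 = 0.90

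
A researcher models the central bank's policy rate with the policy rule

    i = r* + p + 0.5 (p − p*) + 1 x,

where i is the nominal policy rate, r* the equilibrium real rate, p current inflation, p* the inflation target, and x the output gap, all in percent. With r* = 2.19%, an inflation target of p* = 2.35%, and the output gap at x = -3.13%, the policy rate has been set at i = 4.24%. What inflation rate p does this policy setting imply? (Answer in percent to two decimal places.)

Collecting p: i = r* + (1 + 0.5) p − 0.5 p* + 1 x
1.5 p = 4.24 − 2.19 + 0.5 × 2.35 − 1 × (-3.13) = 6.355
p = 6.355 / 1.5 = 4.24

4.24%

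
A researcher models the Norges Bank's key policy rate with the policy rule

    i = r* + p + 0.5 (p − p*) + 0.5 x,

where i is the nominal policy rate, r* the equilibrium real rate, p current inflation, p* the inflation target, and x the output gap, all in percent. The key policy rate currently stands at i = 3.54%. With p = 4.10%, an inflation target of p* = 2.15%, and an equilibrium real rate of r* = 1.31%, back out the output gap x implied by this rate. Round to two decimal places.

-5.69%

0.5 x = 3.54 − 1.31 − 4.10 − 0.5 × (4.10 − 2.15) = -2.845
x = -2.845 / 0.5 = -5.69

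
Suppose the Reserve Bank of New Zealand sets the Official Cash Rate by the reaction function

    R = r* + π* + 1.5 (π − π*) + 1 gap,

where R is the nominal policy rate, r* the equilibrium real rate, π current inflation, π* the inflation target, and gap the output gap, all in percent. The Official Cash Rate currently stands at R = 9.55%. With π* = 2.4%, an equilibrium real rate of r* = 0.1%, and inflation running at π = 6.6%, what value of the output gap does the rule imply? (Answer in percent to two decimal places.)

1 gap = 9.55 − 0.1 − 2.4 − 1.5 × (6.6 − 2.4) = 0.75
gap = 0.75 / 1 = 0.75

0.75%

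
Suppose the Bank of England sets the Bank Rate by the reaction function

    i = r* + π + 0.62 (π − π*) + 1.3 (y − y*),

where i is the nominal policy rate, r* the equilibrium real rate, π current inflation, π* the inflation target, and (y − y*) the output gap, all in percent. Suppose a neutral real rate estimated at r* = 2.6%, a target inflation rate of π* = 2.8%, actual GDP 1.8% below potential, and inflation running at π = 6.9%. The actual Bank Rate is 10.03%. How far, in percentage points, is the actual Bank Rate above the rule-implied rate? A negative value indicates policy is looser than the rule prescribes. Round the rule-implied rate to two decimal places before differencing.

0.33 pp

Output 1.8% below potential → (y − y*) = -1.8.
i = 2.6 + 6.9 + 0.62 × (6.9 − 2.8) + 1.3 × (-1.8)
   = 2.6 + 6.9 + 2.542 − 2.34 = 9.70
Deviation = 10.03 − 9.70 = 0.33 pp.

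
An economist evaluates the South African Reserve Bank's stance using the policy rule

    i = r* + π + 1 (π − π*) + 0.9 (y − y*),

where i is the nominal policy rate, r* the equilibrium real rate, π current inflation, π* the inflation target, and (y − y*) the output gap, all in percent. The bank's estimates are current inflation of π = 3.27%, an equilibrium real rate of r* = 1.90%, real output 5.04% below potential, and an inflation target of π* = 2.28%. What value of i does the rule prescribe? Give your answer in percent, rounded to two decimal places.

1.62%

Output 5.04% below potential → (y − y*) = -5.04.
i = 1.90 + 3.27 + 1 × (3.27 − 2.28) + 0.9 × (-5.04)
   = 1.90 + 3.27 + 0.99 − 4.536 = 1.62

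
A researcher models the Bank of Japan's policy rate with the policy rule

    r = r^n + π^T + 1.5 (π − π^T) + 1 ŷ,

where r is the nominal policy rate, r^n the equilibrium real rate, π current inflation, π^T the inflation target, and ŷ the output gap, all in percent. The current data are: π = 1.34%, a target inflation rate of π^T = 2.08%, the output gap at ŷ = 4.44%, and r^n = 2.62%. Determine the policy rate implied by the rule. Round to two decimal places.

r = 2.62 + 2.08 + 1.5 × (1.34 − 2.08) + 1 × 4.44
   = 2.62 + 2.08 − 1.11 + 4.44 = 8.03

8.03%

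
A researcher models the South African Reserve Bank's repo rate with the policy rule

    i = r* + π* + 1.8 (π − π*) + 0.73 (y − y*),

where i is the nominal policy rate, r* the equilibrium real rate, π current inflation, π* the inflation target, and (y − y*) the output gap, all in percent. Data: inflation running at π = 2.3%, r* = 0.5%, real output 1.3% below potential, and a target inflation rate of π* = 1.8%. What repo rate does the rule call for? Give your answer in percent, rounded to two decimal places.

2.25%

Output 1.3% below potential → (y − y*) = -1.3.
i = 0.5 + 1.8 + 1.8 × (2.3 − 1.8) + 0.73 × (-1.3)
   = 0.5 + 1.8 + 0.9 − 0.949 = 2.25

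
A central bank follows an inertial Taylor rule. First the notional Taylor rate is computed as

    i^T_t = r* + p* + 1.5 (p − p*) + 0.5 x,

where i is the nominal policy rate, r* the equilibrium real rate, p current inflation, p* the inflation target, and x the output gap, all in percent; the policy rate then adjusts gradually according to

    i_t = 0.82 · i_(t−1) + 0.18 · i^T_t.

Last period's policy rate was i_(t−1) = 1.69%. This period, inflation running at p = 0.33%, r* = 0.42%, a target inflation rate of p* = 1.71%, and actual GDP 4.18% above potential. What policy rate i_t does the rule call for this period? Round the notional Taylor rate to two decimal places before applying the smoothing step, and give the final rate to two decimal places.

Output 4.18% above potential → x = 4.18.
i^T_t = 0.42 + 1.71 + 1.5 × (0.33 − 1.71) + 0.5 × 4.18
   = 0.42 + 1.71 − 2.07 + 2.09 = 2.15
i_t = 0.82 × 1.69 + 0.18 × 2.15 = 1.3858 + 0.387 = 1.77

1.77%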